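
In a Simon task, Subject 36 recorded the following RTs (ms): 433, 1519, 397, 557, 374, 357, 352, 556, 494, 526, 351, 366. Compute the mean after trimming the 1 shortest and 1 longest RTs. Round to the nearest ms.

Sorted: 351, 352, 357, 366, 374, 397, 433, 494, 526, 556, 557, 1519
Drop lowest 1 (351) and highest 1 (1519)
Remaining (n=10): Σ = 4412, mean = 4412/10 = 441.200

441 ms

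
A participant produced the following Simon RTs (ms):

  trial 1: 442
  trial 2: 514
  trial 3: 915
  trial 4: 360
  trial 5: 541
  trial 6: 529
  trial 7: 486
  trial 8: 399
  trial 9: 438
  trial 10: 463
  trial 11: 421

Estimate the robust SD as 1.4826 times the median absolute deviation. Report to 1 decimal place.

75.6 ms

Sorted: 360, 399, 421, 438, 442, 463, 486, 514, 529, 541, 915 → median = 463
|x − 463| sorted: 0, 21, 23, 25, 42, 51, 64, 66, 78, 103, 452 → MAD = 51
Robust SD ≈ 1.4826 × 51 = 75.613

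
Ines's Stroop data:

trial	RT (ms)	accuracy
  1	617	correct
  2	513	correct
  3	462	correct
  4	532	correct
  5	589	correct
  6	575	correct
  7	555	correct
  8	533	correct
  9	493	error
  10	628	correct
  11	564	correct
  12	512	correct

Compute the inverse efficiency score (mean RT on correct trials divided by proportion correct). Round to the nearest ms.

603 ms

Correct trials (n=11): 617, 513, 462, 532, 589, 575, 555, 533, 628, 564, 512
Mean correct RT = 6080/11 = 552.7273 ms
Proportion correct = 11/12
IES = 552.7273 / (11/12) = 602.975 ms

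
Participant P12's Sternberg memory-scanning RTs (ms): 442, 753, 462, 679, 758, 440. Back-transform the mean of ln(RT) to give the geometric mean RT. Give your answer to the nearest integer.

ln(RT): 6.0913, 6.6241, 6.1356, 6.5206, 6.6307, 6.0868
Mean ln(RT) = 38.0890/6 = 6.34817
Geometric mean = exp(6.34817) = 571.45 ms

571 ms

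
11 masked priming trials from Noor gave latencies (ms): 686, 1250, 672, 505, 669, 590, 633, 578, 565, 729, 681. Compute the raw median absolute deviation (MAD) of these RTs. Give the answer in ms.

Sorted: 505, 565, 578, 590, 633, 669, 672, 681, 686, 729, 1250 → median = 669
|x − 669|: 17, 581, 3, 164, 0, 79, 36, 91, 104, 60, 12
Sorted deviations: 0, 3, 12, 17, 36, 60, 79, 91, 104, 164, 581 → MAD = 60

60 ms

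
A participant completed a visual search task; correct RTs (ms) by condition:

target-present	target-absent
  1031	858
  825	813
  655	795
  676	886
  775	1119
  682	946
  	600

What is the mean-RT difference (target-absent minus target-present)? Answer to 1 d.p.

M(target-present) = 4644/6 = 774.000
M(target-absent) = 6017/7 = 859.571
Difference = 859.571 − 774.000 = 85.571 ms

85.6 ms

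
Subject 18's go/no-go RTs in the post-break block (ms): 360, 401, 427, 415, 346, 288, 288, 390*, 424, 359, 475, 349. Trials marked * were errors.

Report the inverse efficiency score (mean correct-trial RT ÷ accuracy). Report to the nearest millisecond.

Correct trials (n=11): 360, 401, 427, 415, 346, 288, 288, 424, 359, 475, 349
Mean correct RT = 4132/11 = 375.6364 ms
Proportion correct = 11/12
IES = 375.6364 / (11/12) = 409.785 ms

410 ms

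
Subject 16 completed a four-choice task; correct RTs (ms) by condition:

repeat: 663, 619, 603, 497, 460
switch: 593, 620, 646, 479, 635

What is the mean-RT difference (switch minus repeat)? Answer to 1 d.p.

26.2 ms

M(repeat) = 2842/5 = 568.400
M(switch) = 2973/5 = 594.600
Difference = 594.600 − 568.400 = 26.200 ms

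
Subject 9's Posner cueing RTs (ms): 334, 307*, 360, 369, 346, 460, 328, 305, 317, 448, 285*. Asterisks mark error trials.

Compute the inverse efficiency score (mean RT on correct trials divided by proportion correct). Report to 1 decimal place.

443.7 ms

Correct trials (n=9): 334, 360, 369, 346, 460, 328, 305, 317, 448
Mean correct RT = 3267/9 = 363.0000 ms
Proportion correct = 9/11
IES = 363.0000 / (9/11) = 443.667 ms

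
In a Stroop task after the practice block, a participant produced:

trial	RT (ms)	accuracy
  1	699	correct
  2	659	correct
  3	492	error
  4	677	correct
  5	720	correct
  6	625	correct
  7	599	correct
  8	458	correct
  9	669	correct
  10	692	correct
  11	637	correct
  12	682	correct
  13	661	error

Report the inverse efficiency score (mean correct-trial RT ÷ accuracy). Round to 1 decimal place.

764.6 ms

Correct trials (n=11): 699, 659, 677, 720, 625, 599, 458, 669, 692, 637, 682
Mean correct RT = 7117/11 = 647.0000 ms
Proportion correct = 11/13
IES = 647.0000 / (11/13) = 764.636 ms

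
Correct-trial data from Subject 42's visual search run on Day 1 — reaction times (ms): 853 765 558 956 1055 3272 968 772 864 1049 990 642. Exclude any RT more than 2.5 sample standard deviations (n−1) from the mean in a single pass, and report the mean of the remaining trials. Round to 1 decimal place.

861.1 ms

n = 12, ΣRT = 12744, M = 1062.000
Σ(x−M)² = 5595184.00; s = √(5595184.00/11) = 713.199
Cutoffs: 1062.000 ± 2.5·713.199 → [-721.0, 2845.0]
Outside: 3272 → excluded.
Retained (n=11): Σ = 9472, mean = 9472/11 = 861.091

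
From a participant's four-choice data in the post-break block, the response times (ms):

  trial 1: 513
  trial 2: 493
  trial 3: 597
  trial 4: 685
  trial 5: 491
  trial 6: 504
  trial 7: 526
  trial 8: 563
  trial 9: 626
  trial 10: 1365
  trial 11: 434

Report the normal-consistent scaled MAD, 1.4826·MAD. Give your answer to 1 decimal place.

Sorted: 434, 491, 493, 504, 513, 526, 563, 597, 626, 685, 1365 → median = 526
|x − 526| sorted: 0, 13, 22, 33, 35, 37, 71, 92, 100, 159, 839 → MAD = 37
Robust SD ≈ 1.4826 × 37 = 54.856

54.9 ms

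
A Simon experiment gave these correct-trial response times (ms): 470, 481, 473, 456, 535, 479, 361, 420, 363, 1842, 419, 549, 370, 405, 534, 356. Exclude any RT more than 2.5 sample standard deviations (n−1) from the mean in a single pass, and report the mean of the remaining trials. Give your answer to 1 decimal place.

n = 16, ΣRT = 8513, M = 532.062
Σ(x−M)² = 1891376.94; s = √(1891376.94/15) = 355.094
Cutoffs: 532.062 ± 2.5·355.094 → [-355.7, 1419.8]
Outside: 1842 → excluded.
Retained (n=15): Σ = 6671, mean = 6671/15 = 444.733

444.7 ms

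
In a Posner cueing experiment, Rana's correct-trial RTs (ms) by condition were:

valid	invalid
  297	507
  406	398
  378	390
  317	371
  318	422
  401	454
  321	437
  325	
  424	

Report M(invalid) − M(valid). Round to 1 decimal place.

71.5 ms

M(valid) = 3187/9 = 354.111
M(invalid) = 2979/7 = 425.571
Difference = 425.571 − 354.111 = 71.460 ms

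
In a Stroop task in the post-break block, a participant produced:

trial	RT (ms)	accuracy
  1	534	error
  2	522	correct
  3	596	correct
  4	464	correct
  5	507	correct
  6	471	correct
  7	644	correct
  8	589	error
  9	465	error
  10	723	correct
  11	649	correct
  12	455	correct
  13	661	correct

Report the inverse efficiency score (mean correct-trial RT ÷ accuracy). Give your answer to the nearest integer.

740 ms

Correct trials (n=10): 522, 596, 464, 507, 471, 644, 723, 649, 455, 661
Mean correct RT = 5692/10 = 569.2000 ms
Proportion correct = 10/13
IES = 569.2000 / (10/13) = 739.960 ms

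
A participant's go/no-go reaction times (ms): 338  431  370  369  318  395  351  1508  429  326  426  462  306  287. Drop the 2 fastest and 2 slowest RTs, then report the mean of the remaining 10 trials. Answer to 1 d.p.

Sorted: 287, 306, 318, 326, 338, 351, 369, 370, 395, 426, 429, 431, 462, 1508
Drop lowest 2 (287, 306) and highest 2 (462, 1508)
Remaining (n=10): Σ = 3753, mean = 3753/10 = 375.300

375.3 ms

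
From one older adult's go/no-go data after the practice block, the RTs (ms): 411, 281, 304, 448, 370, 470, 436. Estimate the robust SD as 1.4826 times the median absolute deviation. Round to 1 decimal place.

Sorted: 281, 304, 370, 411, 436, 448, 470 → median = 411
|x − 411| sorted: 0, 25, 37, 41, 59, 107, 130 → MAD = 41
Robust SD ≈ 1.4826 × 41 = 60.787

60.8 ms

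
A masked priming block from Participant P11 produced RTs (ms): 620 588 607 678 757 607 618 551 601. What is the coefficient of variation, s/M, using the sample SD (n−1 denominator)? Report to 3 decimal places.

0.095

n = 9, Σ = 5627, M = 625.2222
Σ(x−M)² = 28375.556; s = √(28375.556/8) = 59.5562
CV = 59.5562 / 625.2222 = 0.09526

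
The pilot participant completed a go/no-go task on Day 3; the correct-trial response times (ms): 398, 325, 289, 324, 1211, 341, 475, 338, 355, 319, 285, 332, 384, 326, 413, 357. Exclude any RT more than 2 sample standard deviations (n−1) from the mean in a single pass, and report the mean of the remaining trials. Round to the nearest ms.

351 ms

n = 16, ΣRT = 6472, M = 404.500
Σ(x−M)² = 728258.00; s = √(728258.00/15) = 220.342
Cutoffs: 404.500 ± 2·220.342 → [-36.2, 845.2]
Outside: 1211 → excluded.
Retained (n=15): Σ = 5261, mean = 5261/15 = 350.733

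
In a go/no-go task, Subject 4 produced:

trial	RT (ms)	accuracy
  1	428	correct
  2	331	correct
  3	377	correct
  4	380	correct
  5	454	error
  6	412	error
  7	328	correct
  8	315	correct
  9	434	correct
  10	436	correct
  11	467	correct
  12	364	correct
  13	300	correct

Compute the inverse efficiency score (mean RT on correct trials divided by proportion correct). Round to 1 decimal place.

Correct trials (n=11): 428, 331, 377, 380, 328, 315, 434, 436, 467, 364, 300
Mean correct RT = 4160/11 = 378.1818 ms
Proportion correct = 11/13
IES = 378.1818 / (11/13) = 446.942 ms

446.9 ms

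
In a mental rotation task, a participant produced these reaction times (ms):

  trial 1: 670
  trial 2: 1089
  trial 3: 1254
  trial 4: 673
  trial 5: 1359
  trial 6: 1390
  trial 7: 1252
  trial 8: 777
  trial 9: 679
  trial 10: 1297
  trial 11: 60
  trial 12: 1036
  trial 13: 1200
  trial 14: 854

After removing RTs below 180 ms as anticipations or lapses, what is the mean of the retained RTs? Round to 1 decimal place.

1040.8 ms

Excluded: 60
Retained (n=13): Σ = 13530
Mean = 13530/13 = 1040.7692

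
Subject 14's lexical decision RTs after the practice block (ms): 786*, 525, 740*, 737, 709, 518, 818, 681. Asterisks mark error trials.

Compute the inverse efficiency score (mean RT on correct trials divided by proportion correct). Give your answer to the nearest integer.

Correct trials (n=6): 525, 737, 709, 518, 818, 681
Mean correct RT = 3988/6 = 664.6667 ms
Proportion correct = 6/8
IES = 664.6667 / (6/8) = 886.222 ms

886 ms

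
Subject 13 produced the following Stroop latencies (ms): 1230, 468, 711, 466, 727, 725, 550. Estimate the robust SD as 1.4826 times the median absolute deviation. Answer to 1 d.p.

Sorted: 466, 468, 550, 711, 725, 727, 1230 → median = 711
|x − 711| sorted: 0, 14, 16, 161, 243, 245, 519 → MAD = 161
Robust SD ≈ 1.4826 × 161 = 238.699

238.7 ms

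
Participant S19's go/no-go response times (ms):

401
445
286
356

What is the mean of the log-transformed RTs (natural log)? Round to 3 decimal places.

5.906

ln(RT): 5.9940, 6.0981, 5.6560, 5.8749
Σ ln(RT) = 23.6230
Mean = 23.6230/4 = 5.90574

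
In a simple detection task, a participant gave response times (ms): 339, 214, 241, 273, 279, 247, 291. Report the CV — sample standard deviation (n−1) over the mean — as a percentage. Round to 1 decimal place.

15.0%

n = 7, Σ = 1884, M = 269.1429
Σ(x−M)² = 9792.857; s = √(9792.857/6) = 40.3998
CV = 40.3998 / 269.1429 = 0.15011 = 15.011%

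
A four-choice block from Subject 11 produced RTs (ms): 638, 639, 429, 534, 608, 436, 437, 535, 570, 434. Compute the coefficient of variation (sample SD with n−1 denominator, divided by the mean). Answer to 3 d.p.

n = 10, Σ = 5260, M = 526.0000
Σ(x−M)² = 68012.000; s = √(68012.000/9) = 86.9304
CV = 86.9304 / 526.0000 = 0.16527

0.165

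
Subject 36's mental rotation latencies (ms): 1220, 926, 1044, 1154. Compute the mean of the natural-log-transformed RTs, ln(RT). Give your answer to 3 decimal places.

6.985

ln(RT): 7.1066, 6.8309, 6.9508, 7.0510
Σ ln(RT) = 27.9393
Mean = 27.9393/4 = 6.98482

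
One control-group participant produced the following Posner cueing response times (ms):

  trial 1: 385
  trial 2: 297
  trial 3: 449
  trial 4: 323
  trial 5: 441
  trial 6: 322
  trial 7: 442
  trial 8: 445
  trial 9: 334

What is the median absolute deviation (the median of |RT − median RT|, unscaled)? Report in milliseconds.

60 ms

Sorted: 297, 322, 323, 334, 385, 441, 442, 445, 449 → median = 385
|x − 385|: 0, 88, 64, 62, 56, 63, 57, 60, 51
Sorted deviations: 0, 51, 56, 57, 60, 62, 63, 64, 88 → MAD = 60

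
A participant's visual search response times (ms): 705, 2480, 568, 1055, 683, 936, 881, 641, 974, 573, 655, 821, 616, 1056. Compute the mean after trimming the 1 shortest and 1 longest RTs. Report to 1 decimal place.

799.7 ms

Sorted: 568, 573, 616, 641, 655, 683, 705, 821, 881, 936, 974, 1055, 1056, 2480
Drop lowest 1 (568) and highest 1 (2480)
Remaining (n=12): Σ = 9596, mean = 9596/12 = 799.667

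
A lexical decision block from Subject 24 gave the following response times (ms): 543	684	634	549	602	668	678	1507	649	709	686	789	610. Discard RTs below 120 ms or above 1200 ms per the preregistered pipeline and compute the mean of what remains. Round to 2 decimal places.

Excluded: 1507
Retained (n=12): Σ = 7801
Mean = 7801/12 = 650.0833

650.08 ms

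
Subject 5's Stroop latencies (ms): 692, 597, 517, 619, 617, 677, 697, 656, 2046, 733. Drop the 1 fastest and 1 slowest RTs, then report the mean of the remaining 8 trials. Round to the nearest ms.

Sorted: 517, 597, 617, 619, 656, 677, 692, 697, 733, 2046
Drop lowest 1 (517) and highest 1 (2046)
Remaining (n=8): Σ = 5288, mean = 5288/8 = 661.000

661 ms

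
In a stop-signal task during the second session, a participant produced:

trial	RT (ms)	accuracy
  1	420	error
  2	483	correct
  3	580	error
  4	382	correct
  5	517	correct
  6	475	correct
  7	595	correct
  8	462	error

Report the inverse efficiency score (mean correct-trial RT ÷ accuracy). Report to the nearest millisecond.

785 ms

Correct trials (n=5): 483, 382, 517, 475, 595
Mean correct RT = 2452/5 = 490.4000 ms
Proportion correct = 5/8
IES = 490.4000 / (5/8) = 784.640 ms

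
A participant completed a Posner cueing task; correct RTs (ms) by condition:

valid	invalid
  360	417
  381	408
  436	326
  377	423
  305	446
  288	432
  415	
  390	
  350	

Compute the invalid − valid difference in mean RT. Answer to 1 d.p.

41.8 ms

M(valid) = 3302/9 = 366.889
M(invalid) = 2452/6 = 408.667
Difference = 408.667 − 366.889 = 41.778 ms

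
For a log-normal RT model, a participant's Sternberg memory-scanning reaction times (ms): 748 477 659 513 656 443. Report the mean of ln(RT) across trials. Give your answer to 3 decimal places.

ln(RT): 6.6174, 6.1675, 6.4907, 6.2403, 6.4862, 6.0936
Σ ln(RT) = 38.0956
Mean = 38.0956/6 = 6.34927

6.349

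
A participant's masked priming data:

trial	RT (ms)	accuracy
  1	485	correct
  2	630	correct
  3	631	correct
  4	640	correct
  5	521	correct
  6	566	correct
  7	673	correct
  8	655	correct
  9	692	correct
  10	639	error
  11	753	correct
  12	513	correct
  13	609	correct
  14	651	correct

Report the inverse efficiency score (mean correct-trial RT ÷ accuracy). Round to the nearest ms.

664 ms

Correct trials (n=13): 485, 630, 631, 640, 521, 566, 673, 655, 692, 753, 513, 609, 651
Mean correct RT = 8019/13 = 616.8462 ms
Proportion correct = 13/14
IES = 616.8462 / (13/14) = 664.296 ms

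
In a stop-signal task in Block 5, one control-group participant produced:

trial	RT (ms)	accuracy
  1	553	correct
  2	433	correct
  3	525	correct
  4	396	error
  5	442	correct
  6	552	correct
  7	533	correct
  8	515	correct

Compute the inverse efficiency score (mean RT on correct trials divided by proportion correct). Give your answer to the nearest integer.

Correct trials (n=7): 553, 433, 525, 442, 552, 533, 515
Mean correct RT = 3553/7 = 507.5714 ms
Proportion correct = 7/8
IES = 507.5714 / (7/8) = 580.082 ms

580 ms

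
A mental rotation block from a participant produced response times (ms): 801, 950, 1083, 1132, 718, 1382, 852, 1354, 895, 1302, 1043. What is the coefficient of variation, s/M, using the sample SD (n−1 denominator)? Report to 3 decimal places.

0.218

n = 11, Σ = 11512, M = 1046.5455
Σ(x−M)² = 519328.727; s = √(519328.727/10) = 227.8879
CV = 227.8879 / 1046.5455 = 0.21775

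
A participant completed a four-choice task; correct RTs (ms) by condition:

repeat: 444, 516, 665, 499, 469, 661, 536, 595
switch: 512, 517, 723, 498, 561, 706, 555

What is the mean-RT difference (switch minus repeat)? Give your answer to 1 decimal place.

33.6 ms

M(repeat) = 4385/8 = 548.125
M(switch) = 4072/7 = 581.714
Difference = 581.714 − 548.125 = 33.589 ms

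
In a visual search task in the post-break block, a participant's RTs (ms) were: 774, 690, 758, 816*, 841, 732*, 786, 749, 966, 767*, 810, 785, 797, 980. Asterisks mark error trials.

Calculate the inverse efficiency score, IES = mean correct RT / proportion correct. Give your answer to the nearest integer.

1034 ms

Correct trials (n=11): 774, 690, 758, 841, 786, 749, 966, 810, 785, 797, 980
Mean correct RT = 8936/11 = 812.3636 ms
Proportion correct = 11/14
IES = 812.3636 / (11/14) = 1033.917 ms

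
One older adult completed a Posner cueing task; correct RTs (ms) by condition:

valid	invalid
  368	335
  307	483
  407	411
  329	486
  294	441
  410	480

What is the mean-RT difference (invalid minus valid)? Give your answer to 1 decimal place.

M(valid) = 2115/6 = 352.500
M(invalid) = 2636/6 = 439.333
Difference = 439.333 − 352.500 = 86.833 ms

86.8 ms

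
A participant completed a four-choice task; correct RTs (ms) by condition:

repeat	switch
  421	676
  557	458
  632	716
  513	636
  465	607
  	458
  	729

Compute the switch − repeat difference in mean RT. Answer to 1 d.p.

M(repeat) = 2588/5 = 517.600
M(switch) = 4280/7 = 611.429
Difference = 611.429 − 517.600 = 93.829 ms

93.8 ms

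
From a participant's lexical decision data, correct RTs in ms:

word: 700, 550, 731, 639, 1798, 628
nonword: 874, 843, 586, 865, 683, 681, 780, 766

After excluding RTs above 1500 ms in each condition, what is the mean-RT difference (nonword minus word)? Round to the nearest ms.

110 ms

word: exclude 1798
M(word) = 3248/5 = 649.600
M(nonword) = 6078/8 = 759.750
Difference = 759.750 − 649.600 = 110.150 ms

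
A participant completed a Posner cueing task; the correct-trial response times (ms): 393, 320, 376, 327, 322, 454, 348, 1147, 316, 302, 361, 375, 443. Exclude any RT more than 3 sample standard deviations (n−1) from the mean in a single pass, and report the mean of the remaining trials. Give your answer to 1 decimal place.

n = 13, ΣRT = 5484, M = 421.846
Σ(x−M)² = 596517.69; s = √(596517.69/12) = 222.957
Cutoffs: 421.846 ± 3·222.957 → [-247.0, 1090.7]
Outside: 1147 → excluded.
Retained (n=12): Σ = 4337, mean = 4337/12 = 361.417

361.4 ms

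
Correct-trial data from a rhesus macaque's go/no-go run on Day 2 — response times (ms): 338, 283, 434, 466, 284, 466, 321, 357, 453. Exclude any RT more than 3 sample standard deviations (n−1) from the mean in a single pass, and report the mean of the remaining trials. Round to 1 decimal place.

378.0 ms

n = 9, ΣRT = 3402, M = 378.000
Σ(x−M)² = 47400.00; s = √(47400.00/8) = 76.974
Cutoffs: 378.000 ± 3·76.974 → [147.1, 608.9]
No RTs fall outside the cutoffs; all 9 retained. Mean = 3402/9 = 378.000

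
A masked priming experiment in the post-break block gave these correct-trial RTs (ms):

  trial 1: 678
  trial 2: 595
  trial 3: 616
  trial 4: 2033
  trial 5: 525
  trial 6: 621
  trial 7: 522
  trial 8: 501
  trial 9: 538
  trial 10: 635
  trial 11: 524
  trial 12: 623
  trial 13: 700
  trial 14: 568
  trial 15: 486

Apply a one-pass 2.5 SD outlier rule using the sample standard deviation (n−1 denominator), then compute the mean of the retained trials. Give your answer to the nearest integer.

n = 15, ΣRT = 10165, M = 677.667
Σ(x−M)² = 2026717.33; s = √(2026717.33/14) = 380.481
Cutoffs: 677.667 ± 2.5·380.481 → [-273.5, 1628.9]
Outside: 2033 → excluded.
Retained (n=14): Σ = 8132, mean = 8132/14 = 580.857

581 ms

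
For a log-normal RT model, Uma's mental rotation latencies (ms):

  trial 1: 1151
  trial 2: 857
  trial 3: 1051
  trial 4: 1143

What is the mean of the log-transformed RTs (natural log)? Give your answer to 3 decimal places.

6.950

ln(RT): 7.0484, 6.7534, 6.9575, 7.0414
Σ ln(RT) = 27.8007
Mean = 27.8007/4 = 6.95018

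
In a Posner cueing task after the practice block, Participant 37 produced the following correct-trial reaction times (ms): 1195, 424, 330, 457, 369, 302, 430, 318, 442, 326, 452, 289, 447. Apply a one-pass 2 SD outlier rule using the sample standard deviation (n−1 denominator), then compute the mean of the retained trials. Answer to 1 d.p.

382.2 ms

n = 13, ΣRT = 5781, M = 444.692
Σ(x−M)² = 657446.77; s = √(657446.77/12) = 234.067
Cutoffs: 444.692 ± 2·234.067 → [-23.4, 912.8]
Outside: 1195 → excluded.
Retained (n=12): Σ = 4586, mean = 4586/12 = 382.167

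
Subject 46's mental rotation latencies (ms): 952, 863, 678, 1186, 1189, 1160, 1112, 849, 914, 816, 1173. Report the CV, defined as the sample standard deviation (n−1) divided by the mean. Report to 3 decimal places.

n = 11, Σ = 10892, M = 990.1818
Σ(x−M)² = 326139.636; s = √(326139.636/10) = 180.5934
CV = 180.5934 / 990.1818 = 0.18238

0.182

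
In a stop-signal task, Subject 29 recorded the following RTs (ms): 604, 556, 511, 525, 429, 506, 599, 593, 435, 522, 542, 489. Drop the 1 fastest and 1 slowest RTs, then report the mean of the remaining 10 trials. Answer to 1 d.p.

527.8 ms

Sorted: 429, 435, 489, 506, 511, 522, 525, 542, 556, 593, 599, 604
Drop lowest 1 (429) and highest 1 (604)
Remaining (n=10): Σ = 5278, mean = 5278/10 = 527.800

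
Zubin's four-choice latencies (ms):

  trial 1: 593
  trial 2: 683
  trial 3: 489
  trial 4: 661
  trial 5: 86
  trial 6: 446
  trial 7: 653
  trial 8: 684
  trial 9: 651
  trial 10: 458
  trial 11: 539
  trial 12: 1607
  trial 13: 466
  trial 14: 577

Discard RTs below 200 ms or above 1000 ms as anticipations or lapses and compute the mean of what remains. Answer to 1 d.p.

575.0 ms

Excluded: 86, 1607
Retained (n=12): Σ = 6900
Mean = 6900/12 = 575.0000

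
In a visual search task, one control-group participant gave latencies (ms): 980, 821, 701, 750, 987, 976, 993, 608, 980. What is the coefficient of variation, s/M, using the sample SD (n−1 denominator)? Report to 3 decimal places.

0.172

n = 9, Σ = 7796, M = 866.2222
Σ(x−M)² = 178131.556; s = √(178131.556/8) = 149.2195
CV = 149.2195 / 866.2222 = 0.17226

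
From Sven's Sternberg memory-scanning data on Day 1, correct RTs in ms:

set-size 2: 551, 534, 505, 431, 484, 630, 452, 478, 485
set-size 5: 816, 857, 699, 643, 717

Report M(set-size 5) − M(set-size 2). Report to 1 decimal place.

M(set-size 2) = 4550/9 = 505.556
M(set-size 5) = 3732/5 = 746.400
Difference = 746.400 − 505.556 = 240.844 ms

240.8 ms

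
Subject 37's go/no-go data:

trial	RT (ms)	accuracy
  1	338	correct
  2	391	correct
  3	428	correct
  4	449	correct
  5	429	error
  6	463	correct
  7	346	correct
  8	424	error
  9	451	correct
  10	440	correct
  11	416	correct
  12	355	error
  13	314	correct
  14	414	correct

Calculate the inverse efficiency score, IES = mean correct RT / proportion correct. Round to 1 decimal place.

514.9 ms

Correct trials (n=11): 338, 391, 428, 449, 463, 346, 451, 440, 416, 314, 414
Mean correct RT = 4450/11 = 404.5455 ms
Proportion correct = 11/14
IES = 404.5455 / (11/14) = 514.876 ms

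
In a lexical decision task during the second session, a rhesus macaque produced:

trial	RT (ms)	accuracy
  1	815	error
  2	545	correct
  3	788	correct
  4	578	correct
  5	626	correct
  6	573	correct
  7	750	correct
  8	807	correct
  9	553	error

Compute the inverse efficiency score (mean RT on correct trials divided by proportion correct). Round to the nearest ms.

Correct trials (n=7): 545, 788, 578, 626, 573, 750, 807
Mean correct RT = 4667/7 = 666.7143 ms
Proportion correct = 7/9
IES = 666.7143 / (7/9) = 857.204 ms

857 ms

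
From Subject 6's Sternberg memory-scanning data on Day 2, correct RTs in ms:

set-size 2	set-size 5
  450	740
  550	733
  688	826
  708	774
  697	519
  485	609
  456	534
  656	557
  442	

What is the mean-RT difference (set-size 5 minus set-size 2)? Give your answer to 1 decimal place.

M(set-size 2) = 5132/9 = 570.222
M(set-size 5) = 5292/8 = 661.500
Difference = 661.500 − 570.222 = 91.278 ms

91.3 ms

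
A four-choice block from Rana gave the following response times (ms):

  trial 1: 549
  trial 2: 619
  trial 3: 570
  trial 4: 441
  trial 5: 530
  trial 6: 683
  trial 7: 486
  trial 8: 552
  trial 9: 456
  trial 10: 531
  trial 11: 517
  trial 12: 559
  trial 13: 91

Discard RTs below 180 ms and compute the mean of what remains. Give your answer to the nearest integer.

Excluded: 91
Retained (n=12): Σ = 6493
Mean = 6493/12 = 541.0833

541 ms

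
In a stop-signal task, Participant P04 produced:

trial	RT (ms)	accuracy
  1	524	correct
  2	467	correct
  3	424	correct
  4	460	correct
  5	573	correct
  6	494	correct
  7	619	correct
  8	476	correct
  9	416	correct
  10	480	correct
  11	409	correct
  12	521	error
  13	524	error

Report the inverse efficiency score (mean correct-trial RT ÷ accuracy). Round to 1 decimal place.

Correct trials (n=11): 524, 467, 424, 460, 573, 494, 619, 476, 416, 480, 409
Mean correct RT = 5342/11 = 485.6364 ms
Proportion correct = 11/13
IES = 485.6364 / (11/13) = 573.934 ms

573.9 ms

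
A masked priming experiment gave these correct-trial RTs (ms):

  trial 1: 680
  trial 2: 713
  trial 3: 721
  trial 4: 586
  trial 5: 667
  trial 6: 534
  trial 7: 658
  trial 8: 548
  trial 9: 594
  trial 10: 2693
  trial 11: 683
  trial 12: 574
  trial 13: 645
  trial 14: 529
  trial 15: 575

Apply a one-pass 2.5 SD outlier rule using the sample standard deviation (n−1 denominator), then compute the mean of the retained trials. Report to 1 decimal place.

621.9 ms

n = 15, ΣRT = 11400, M = 760.000
Σ(x−M)² = 4060860.00; s = √(4060860.00/14) = 538.574
Cutoffs: 760.000 ± 2.5·538.574 → [-586.4, 2106.4]
Outside: 2693 → excluded.
Retained (n=14): Σ = 8707, mean = 8707/14 = 621.929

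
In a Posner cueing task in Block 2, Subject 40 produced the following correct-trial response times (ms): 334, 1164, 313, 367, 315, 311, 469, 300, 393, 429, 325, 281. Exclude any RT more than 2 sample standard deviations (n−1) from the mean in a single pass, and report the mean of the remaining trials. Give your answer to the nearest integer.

349 ms

n = 12, ΣRT = 5001, M = 416.750
Σ(x−M)² = 643926.25; s = √(643926.25/11) = 241.948
Cutoffs: 416.750 ± 2·241.948 → [-67.1, 900.6]
Outside: 1164 → excluded.
Retained (n=11): Σ = 3837, mean = 3837/11 = 348.818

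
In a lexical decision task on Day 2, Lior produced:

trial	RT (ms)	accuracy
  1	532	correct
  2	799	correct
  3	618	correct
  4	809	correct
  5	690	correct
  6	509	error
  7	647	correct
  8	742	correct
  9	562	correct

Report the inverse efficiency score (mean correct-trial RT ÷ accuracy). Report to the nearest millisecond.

759 ms

Correct trials (n=8): 532, 799, 618, 809, 690, 647, 742, 562
Mean correct RT = 5399/8 = 674.8750 ms
Proportion correct = 8/9
IES = 674.8750 / (8/9) = 759.234 ms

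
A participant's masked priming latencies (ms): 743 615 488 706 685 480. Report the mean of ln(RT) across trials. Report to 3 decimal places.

ln(RT): 6.6107, 6.4216, 6.1903, 6.5596, 6.5294, 6.1738
Σ ln(RT) = 38.4855
Mean = 38.4855/6 = 6.41424

6.414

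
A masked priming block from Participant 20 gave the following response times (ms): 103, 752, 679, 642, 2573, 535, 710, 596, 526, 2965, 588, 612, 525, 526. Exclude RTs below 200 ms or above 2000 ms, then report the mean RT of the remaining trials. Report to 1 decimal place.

Excluded: 103, 2573, 2965
Retained (n=11): Σ = 6691
Mean = 6691/11 = 608.2727

608.3 ms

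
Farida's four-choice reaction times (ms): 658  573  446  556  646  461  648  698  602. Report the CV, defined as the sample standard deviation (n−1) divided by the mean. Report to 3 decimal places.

n = 9, Σ = 5288, M = 587.5556
Σ(x−M)² = 61700.222; s = √(61700.222/8) = 87.8210
CV = 87.8210 / 587.5556 = 0.14947

0.149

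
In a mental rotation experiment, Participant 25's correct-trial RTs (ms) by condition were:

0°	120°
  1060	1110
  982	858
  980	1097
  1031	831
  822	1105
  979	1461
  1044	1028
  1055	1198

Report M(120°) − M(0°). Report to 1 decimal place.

91.9 ms

M(0°) = 7953/8 = 994.125
M(120°) = 8688/8 = 1086.000
Difference = 1086.000 − 994.125 = 91.875 ms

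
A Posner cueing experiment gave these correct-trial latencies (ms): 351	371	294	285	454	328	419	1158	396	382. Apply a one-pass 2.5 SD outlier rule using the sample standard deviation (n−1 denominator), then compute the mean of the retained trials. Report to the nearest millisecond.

n = 10, ΣRT = 4438, M = 443.800
Σ(x−M)² = 591883.60; s = √(591883.60/9) = 256.447
Cutoffs: 443.800 ± 2.5·256.447 → [-197.3, 1084.9]
Outside: 1158 → excluded.
Retained (n=9): Σ = 3280, mean = 3280/9 = 364.444

364 ms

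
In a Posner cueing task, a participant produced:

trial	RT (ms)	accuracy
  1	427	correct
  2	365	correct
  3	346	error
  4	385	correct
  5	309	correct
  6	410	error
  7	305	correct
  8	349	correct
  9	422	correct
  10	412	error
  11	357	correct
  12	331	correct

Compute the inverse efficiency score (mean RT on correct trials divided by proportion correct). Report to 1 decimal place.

481.5 ms

Correct trials (n=9): 427, 365, 385, 309, 305, 349, 422, 357, 331
Mean correct RT = 3250/9 = 361.1111 ms
Proportion correct = 9/12
IES = 361.1111 / (9/12) = 481.481 ms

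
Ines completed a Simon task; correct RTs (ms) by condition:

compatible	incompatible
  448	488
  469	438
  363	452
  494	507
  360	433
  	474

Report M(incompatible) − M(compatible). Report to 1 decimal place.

38.5 ms

M(compatible) = 2134/5 = 426.800
M(incompatible) = 2792/6 = 465.333
Difference = 465.333 − 426.800 = 38.533 ms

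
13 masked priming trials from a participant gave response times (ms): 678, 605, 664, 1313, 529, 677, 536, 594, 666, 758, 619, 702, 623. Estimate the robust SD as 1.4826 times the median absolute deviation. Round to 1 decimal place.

66.7 ms

Sorted: 529, 536, 594, 605, 619, 623, 664, 666, 677, 678, 702, 758, 1313 → median = 664
|x − 664| sorted: 0, 2, 13, 14, 38, 41, 45, 59, 70, 94, 128, 135, 649 → MAD = 45
Robust SD ≈ 1.4826 × 45 = 66.717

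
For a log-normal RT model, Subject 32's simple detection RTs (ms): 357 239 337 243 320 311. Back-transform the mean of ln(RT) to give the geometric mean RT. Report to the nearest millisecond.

298 ms

ln(RT): 5.8777, 5.4765, 5.8201, 5.4931, 5.7683, 5.7398
Mean ln(RT) = 34.1755/6 = 5.69591
Geometric mean = exp(5.69591) = 297.65 ms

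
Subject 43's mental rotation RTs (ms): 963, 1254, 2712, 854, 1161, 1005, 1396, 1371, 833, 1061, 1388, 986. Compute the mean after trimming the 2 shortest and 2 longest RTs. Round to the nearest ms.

1149 ms

Sorted: 833, 854, 963, 986, 1005, 1061, 1161, 1254, 1371, 1388, 1396, 2712
Drop lowest 2 (833, 854) and highest 2 (1396, 2712)
Remaining (n=8): Σ = 9189, mean = 9189/8 = 1148.625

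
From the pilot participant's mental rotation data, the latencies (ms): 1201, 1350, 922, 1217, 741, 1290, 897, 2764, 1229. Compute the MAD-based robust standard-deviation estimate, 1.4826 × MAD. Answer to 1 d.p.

Sorted: 741, 897, 922, 1201, 1217, 1229, 1290, 1350, 2764 → median = 1217
|x − 1217| sorted: 0, 12, 16, 73, 133, 295, 320, 476, 1547 → MAD = 133
Robust SD ≈ 1.4826 × 133 = 197.186

197.2 ms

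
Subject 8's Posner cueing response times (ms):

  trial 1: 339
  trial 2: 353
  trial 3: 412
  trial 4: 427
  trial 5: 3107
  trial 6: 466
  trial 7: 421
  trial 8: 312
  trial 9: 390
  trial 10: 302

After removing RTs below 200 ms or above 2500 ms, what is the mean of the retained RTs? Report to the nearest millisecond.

Excluded: 3107
Retained (n=9): Σ = 3422
Mean = 3422/9 = 380.2222

380 ms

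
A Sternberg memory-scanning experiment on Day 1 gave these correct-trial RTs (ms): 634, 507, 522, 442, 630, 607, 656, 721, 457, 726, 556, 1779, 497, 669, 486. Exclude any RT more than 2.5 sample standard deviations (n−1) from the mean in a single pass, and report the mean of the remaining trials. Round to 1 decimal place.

579.3 ms

n = 15, ΣRT = 9889, M = 659.267
Σ(x−M)² = 1463558.93; s = √(1463558.93/14) = 323.326
Cutoffs: 659.267 ± 2.5·323.326 → [-149.0, 1467.6]
Outside: 1779 → excluded.
Retained (n=14): Σ = 8110, mean = 8110/14 = 579.286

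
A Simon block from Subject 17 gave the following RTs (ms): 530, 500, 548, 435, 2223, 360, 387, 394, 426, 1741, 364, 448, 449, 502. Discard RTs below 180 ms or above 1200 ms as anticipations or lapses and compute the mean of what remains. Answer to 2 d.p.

Excluded: 1741, 2223
Retained (n=12): Σ = 5343
Mean = 5343/12 = 445.2500

445.25 ms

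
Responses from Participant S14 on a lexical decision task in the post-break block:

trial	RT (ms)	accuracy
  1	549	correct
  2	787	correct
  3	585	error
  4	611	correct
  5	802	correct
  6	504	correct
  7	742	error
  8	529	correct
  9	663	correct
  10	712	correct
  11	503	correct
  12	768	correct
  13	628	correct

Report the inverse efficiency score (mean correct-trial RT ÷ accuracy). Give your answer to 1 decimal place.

758.1 ms

Correct trials (n=11): 549, 787, 611, 802, 504, 529, 663, 712, 503, 768, 628
Mean correct RT = 7056/11 = 641.4545 ms
Proportion correct = 11/13
IES = 641.4545 / (11/13) = 758.083 ms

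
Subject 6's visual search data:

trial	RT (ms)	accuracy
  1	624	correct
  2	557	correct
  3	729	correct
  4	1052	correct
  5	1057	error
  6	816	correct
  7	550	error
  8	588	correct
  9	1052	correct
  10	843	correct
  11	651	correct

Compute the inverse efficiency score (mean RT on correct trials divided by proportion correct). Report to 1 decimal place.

938.7 ms

Correct trials (n=9): 624, 557, 729, 1052, 816, 588, 1052, 843, 651
Mean correct RT = 6912/9 = 768.0000 ms
Proportion correct = 9/11
IES = 768.0000 / (9/11) = 938.667 ms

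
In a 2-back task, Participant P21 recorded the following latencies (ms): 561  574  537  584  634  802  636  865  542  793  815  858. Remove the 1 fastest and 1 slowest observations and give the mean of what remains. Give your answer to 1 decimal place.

679.9 ms

Sorted: 537, 542, 561, 574, 584, 634, 636, 793, 802, 815, 858, 865
Drop lowest 1 (537) and highest 1 (865)
Remaining (n=10): Σ = 6799, mean = 6799/10 = 679.900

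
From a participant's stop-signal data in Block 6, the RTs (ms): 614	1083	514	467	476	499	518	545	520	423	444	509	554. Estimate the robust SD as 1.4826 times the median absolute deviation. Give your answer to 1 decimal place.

Sorted: 423, 444, 467, 476, 499, 509, 514, 518, 520, 545, 554, 614, 1083 → median = 514
|x − 514| sorted: 0, 4, 5, 6, 15, 31, 38, 40, 47, 70, 91, 100, 569 → MAD = 38
Robust SD ≈ 1.4826 × 38 = 56.339

56.3 ms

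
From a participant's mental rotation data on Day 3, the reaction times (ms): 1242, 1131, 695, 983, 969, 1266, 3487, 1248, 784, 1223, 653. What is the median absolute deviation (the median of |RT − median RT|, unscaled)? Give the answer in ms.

148 ms

Sorted: 653, 695, 784, 969, 983, 1131, 1223, 1242, 1248, 1266, 3487 → median = 1131
|x − 1131|: 111, 0, 436, 148, 162, 135, 2356, 117, 347, 92, 478
Sorted deviations: 0, 92, 111, 117, 135, 148, 162, 347, 436, 478, 2356 → MAD = 148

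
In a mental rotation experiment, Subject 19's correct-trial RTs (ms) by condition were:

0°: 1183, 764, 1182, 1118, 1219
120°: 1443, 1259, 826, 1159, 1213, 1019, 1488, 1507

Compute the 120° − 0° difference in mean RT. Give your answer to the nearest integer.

M(0°) = 5466/5 = 1093.200
M(120°) = 9914/8 = 1239.250
Difference = 1239.250 − 1093.200 = 146.050 ms

146 ms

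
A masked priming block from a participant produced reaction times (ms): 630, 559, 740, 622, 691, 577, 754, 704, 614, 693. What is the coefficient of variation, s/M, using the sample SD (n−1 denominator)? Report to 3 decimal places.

n = 10, Σ = 6584, M = 658.4000
Σ(x−M)² = 40746.400; s = √(40746.400/9) = 67.2858
CV = 67.2858 / 658.4000 = 0.10220

0.102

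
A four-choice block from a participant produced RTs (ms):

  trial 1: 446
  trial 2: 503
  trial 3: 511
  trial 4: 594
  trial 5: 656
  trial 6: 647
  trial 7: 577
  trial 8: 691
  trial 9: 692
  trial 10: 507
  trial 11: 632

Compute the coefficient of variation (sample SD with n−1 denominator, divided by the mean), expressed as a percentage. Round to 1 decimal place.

n = 11, Σ = 6456, M = 586.9091
Σ(x−M)² = 71488.909; s = √(71488.909/10) = 84.5511
CV = 84.5511 / 586.9091 = 0.14406 = 14.406%

14.4%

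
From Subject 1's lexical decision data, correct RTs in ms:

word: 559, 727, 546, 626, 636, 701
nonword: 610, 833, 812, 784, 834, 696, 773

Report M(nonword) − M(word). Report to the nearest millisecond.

131 ms

M(word) = 3795/6 = 632.500
M(nonword) = 5342/7 = 763.143
Difference = 763.143 − 632.500 = 130.643 ms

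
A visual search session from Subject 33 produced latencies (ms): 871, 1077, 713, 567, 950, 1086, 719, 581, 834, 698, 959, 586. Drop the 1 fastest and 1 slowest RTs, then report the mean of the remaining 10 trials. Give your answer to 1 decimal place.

798.8 ms

Sorted: 567, 581, 586, 698, 713, 719, 834, 871, 950, 959, 1077, 1086
Drop lowest 1 (567) and highest 1 (1086)
Remaining (n=10): Σ = 7988, mean = 7988/10 = 798.800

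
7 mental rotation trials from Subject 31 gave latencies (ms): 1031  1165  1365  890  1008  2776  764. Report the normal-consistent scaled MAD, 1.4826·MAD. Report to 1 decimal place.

209.0 ms

Sorted: 764, 890, 1008, 1031, 1165, 1365, 2776 → median = 1031
|x − 1031| sorted: 0, 23, 134, 141, 267, 334, 1745 → MAD = 141
Robust SD ≈ 1.4826 × 141 = 209.047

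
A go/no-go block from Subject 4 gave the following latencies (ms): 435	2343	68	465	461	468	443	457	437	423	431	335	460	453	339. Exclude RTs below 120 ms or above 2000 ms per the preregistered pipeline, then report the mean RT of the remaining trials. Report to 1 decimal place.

Excluded: 68, 2343
Retained (n=13): Σ = 5607
Mean = 5607/13 = 431.3077

431.3 ms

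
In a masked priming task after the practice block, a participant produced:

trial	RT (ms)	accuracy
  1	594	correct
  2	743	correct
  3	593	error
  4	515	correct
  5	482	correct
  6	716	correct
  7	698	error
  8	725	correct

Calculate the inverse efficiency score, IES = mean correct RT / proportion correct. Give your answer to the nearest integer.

Correct trials (n=6): 594, 743, 515, 482, 716, 725
Mean correct RT = 3775/6 = 629.1667 ms
Proportion correct = 6/8
IES = 629.1667 / (6/8) = 838.889 ms

839 ms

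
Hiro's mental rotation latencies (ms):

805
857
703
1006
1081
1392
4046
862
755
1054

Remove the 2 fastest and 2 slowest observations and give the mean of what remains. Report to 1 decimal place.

944.2 ms

Sorted: 703, 755, 805, 857, 862, 1006, 1054, 1081, 1392, 4046
Drop lowest 2 (703, 755) and highest 2 (1392, 4046)
Remaining (n=6): Σ = 5665, mean = 5665/6 = 944.167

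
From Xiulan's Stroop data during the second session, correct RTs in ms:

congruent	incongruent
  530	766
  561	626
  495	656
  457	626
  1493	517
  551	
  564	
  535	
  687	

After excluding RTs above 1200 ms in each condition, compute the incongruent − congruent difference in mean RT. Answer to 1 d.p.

congruent: exclude 1493
M(congruent) = 4380/8 = 547.500
M(incongruent) = 3191/5 = 638.200
Difference = 638.200 − 547.500 = 90.700 ms

90.7 ms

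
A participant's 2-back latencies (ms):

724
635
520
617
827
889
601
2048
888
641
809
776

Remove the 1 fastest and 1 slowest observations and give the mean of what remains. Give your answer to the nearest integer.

741 ms

Sorted: 520, 601, 617, 635, 641, 724, 776, 809, 827, 888, 889, 2048
Drop lowest 1 (520) and highest 1 (2048)
Remaining (n=10): Σ = 7407, mean = 7407/10 = 740.700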